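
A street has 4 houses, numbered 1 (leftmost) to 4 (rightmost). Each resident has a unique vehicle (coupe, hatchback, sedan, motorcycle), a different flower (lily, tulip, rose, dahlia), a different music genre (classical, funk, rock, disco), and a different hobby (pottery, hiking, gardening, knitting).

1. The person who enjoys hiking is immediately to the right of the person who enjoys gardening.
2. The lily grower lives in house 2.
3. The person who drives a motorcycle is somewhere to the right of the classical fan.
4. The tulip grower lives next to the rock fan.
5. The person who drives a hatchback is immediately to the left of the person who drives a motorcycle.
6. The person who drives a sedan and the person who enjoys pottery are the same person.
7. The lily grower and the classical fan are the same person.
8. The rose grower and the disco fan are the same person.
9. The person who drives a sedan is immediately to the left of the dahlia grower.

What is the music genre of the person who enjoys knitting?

Clue 2: the lily grower is in house 2.
The classical fan is in house 2 (clue 7).
The only vehicle still possible for house 1 is coupe.
House 4 vehicle: only motorcycle fits.
So house 1 gets rose for flower.
The person who drives a hatchback is in house 3 (clue 5).
The disco fan is in house 1 (clue 8).
That leaves sedan as the vehicle for house 2.
By clue 6, the person who enjoys pottery is in house 2.
The dahlia grower is in house 3 (clue 9).
That leaves tulip as the flower for house 4.
Clue 1 places the person who enjoys hiking in house 4.
From clue 1, the person who enjoys gardening must be in house 3.
The rock fan is in house 3 (clue 4).
House 4 music genre: only funk fits.
That leaves knitting as the hobby for house 1.
So: house 1 = coupe/rose/disco/knitting, house 2 = sedan/lily/classical/pottery, house 3 = hatchback/dahlia/rock/gardening, house 4 = motorcycle/tulip/funk/hiking.

disco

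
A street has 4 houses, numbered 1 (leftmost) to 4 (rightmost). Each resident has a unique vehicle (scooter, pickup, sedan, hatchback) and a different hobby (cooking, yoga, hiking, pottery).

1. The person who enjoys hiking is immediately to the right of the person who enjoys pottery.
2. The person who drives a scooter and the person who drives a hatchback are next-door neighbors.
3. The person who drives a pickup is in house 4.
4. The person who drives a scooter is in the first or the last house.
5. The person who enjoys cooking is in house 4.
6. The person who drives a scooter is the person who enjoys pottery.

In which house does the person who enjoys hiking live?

From clue 3, the person who drives a pickup must be in house 4.
The person who enjoys cooking is in house 4 (clue 5).
The person who drives a scooter is in house 1 (clue 6).
Clue 6 places the person who enjoys pottery in house 1.
Clue 1: the person who enjoys hiking is in house 2.
From clue 2, the person who drives a hatchback must be in house 2.
The only vehicle still possible for house 3 is sedan.
That leaves yoga as the hobby for house 3.
So: house 1 = scooter/pottery, house 2 = hatchback/hiking, house 3 = sedan/yoga, house 4 = pickup/cooking.

2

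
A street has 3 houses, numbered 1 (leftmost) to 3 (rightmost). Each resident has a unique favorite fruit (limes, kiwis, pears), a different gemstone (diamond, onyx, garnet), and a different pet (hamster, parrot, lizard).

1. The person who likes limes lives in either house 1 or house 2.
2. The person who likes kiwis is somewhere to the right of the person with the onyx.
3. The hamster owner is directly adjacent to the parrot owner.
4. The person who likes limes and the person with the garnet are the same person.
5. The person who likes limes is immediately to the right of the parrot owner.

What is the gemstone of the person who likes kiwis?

diamond

By clue 5, the person who likes limes is in house 2.
By clue 5, the parrot owner is in house 1.
So house 1 gets pears for favorite fruit.
House 3 favorite fruit: only kiwis fits.
House 3 gemstone: only diamond fits.
Clue 3: the hamster owner is in house 2.
From clue 4, the person with the garnet must be in house 2.
House 1's gemstone must be onyx (nothing else left).
That leaves lizard as the pet for house 3.
So: house 1 = pears/onyx/parrot, house 2 = limes/garnet/hamster, house 3 = kiwis/diamond/lizard.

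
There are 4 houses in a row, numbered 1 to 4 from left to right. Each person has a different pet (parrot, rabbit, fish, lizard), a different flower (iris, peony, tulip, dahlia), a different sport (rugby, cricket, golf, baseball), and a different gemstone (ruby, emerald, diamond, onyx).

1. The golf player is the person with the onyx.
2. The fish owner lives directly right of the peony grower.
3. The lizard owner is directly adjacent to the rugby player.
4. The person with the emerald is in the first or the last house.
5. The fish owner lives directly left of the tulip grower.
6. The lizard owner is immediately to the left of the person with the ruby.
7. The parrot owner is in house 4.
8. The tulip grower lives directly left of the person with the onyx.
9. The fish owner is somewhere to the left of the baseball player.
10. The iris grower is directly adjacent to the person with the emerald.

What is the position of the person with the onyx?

4

The parrot owner is in house 4 (clue 7).
By clue 8, the tulip grower is in house 3.
By clue 8, the person with the onyx is in house 4.
So house 4 gets dahlia for flower.
Clue 1 places the golf player in house 4.
Clue 5: the fish owner is in house 2.
That leaves lizard as the pet for house 1.
So house 3 gets rabbit for pet.
So house 1 gets peony for flower.
House 2's flower must be iris (nothing else left).
The only sport still possible for house 3 is baseball.
House 1's gemstone must be emerald (nothing else left).
From clue 3, the rugby player must be in house 2.
From clue 6, the person with the ruby must be in house 2.
That leaves cricket as the sport for house 1.
House 3's gemstone must be diamond (nothing else left).
So: house 1 = lizard/peony/cricket/emerald, house 2 = fish/iris/rugby/ruby, house 3 = rabbit/tulip/baseball/diamond, house 4 = parrot/dahlia/golf/onyx.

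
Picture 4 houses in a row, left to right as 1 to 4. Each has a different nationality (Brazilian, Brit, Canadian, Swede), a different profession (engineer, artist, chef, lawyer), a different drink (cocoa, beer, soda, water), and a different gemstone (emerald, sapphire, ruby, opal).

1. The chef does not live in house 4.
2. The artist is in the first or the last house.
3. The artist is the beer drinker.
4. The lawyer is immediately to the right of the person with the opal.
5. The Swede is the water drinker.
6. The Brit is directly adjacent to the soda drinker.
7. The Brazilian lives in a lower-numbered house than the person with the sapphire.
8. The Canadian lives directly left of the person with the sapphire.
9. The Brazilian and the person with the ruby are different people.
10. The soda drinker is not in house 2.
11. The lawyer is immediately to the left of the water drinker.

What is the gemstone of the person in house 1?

The only drink still possible for house 2 is cocoa.
The Swede is narrowed to house 3 or 4; consider each.
Placing it in house 3 leads to a contradiction, so it's in house 4.
From clue 5, the water drinker must be in house 4.
By clue 11, the lawyer is in house 3.
House 3 drink: only soda fits.
By clue 3, the artist is in house 1.
By clue 4, the person with the opal is in house 2.
Clue 6 places the Brit in house 2.
That leaves chef as the profession for house 2.
House 4's profession must be engineer (nothing else left).
So house 1 gets beer for drink.
The Canadian is in house 3 (clue 8).
Clue 8: the person with the sapphire is in house 4.
House 1's nationality must be Brazilian (nothing else left).
By clue 9, the person with the ruby is in house 3.
House 1 gemstone: only emerald fits.
So: house 1 = Brazilian/artist/beer/emerald, house 2 = Brit/chef/cocoa/opal, house 3 = Canadian/lawyer/soda/ruby, house 4 = Swede/engineer/water/sapphire.

emerald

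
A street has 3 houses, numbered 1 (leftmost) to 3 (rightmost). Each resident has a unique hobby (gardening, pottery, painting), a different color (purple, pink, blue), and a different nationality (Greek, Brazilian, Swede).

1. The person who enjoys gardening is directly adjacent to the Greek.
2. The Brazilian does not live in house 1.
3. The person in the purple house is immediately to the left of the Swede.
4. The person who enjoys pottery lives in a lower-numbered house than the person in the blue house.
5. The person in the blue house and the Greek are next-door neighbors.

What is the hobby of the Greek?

pottery

House 1 nationality: only Greek fits.
Clue 1: the person who enjoys gardening is in house 2.
By clue 5, the person in the blue house is in house 2.
House 1 hobby: only pottery fits.
House 3 hobby: only painting fits.
House 3's color must be pink (nothing else left).
The Swede is in house 2 (clue 3).
So house 1 gets purple for color.
House 3's nationality must be Brazilian (nothing else left).
So: house 1 = pottery/purple/Greek, house 2 = gardening/blue/Swede, house 3 = painting/pink/Brazilian.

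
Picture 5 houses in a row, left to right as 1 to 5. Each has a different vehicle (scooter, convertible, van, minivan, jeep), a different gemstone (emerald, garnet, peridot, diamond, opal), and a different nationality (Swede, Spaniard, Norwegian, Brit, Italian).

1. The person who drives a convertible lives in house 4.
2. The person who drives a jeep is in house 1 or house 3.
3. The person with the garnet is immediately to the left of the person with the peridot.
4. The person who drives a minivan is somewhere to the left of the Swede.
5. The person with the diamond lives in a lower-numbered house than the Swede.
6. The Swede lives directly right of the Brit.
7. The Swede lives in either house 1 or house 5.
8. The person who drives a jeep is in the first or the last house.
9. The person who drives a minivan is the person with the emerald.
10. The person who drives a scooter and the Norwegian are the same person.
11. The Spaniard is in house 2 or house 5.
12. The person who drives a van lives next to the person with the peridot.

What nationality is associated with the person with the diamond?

Clue 1 places the person who drives a convertible in house 4.
Clue 7 places the Swede in house 5.
By clue 8, the person who drives a jeep is in house 1.
So house 2 gets Spaniard for nationality.
The Brit is in house 4 (clue 6).
By clue 10, the person who drives a scooter is in house 3.
Clue 10: the Norwegian is in house 3.
So house 2 gets minivan for vehicle.
House 5's vehicle must be van (nothing else left).
The only gemstone still possible for house 5 is opal.
House 1's nationality must be Italian (nothing else left).
Clue 9: the person with the emerald is in house 2.
From clue 12, the person with the peridot must be in house 4.
Clue 3: the person with the garnet is in house 3.
That leaves diamond as the gemstone for house 1.
So: house 1 = jeep/diamond/Italian, house 2 = minivan/emerald/Spaniard, house 3 = scooter/garnet/Norwegian, house 4 = convertible/peridot/Brit, house 5 = van/opal/Swede.

Italian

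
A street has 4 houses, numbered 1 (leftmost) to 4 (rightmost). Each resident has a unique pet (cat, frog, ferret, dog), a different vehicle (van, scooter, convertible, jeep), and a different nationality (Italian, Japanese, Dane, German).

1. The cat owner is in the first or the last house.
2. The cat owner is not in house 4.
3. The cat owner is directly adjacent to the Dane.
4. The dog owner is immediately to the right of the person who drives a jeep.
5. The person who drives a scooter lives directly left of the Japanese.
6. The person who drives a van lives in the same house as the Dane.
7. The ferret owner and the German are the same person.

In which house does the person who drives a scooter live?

3

The cat owner is in house 1 (clue 2).
By clue 3, the Dane is in house 2.
Clue 6: the person who drives a van is in house 2.
That leaves convertible as the vehicle for house 4.
The person who drives a scooter is in house 3 (clue 5).
The Japanese is in house 4 (clue 5).
So house 1 gets jeep for vehicle.
So house 1 gets Italian for nationality.
House 3 nationality: only German fits.
Clue 4: the dog owner is in house 2.
Clue 7: the ferret owner is in house 3.
The only pet still possible for house 4 is frog.
So: house 1 = cat/jeep/Italian, house 2 = dog/van/Dane, house 3 = ferret/scooter/German, house 4 = frog/convertible/Japanese.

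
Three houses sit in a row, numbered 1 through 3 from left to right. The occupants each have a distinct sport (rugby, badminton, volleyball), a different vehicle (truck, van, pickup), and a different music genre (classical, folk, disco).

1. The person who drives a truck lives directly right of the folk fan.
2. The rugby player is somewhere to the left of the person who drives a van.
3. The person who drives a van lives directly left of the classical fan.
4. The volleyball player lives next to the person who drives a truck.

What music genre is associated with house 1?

Clue 3 places the person who drives a van in house 2.
Clue 3: the classical fan is in house 3.
House 1 vehicle: only pickup fits.
The only vehicle still possible for house 3 is truck.
Clue 1: the folk fan is in house 2.
By clue 2, the rugby player is in house 1.
From clue 4, the volleyball player must be in house 2.
House 3 sport: only badminton fits.
House 1 music genre: only disco fits.
So: house 1 = rugby/pickup/disco, house 2 = volleyball/van/folk, house 3 = badminton/truck/classical.

disco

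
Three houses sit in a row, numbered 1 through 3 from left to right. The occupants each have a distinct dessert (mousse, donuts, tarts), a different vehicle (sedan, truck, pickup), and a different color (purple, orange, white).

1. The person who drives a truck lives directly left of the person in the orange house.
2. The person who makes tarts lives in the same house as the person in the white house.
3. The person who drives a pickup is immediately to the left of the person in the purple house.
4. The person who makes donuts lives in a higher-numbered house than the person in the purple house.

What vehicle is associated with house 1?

pickup

From clue 4, the person who makes donuts must be in house 3.
From clue 4, the person in the purple house must be in house 2.
That leaves sedan as the vehicle for house 3.
House 1's color must be white (nothing else left).
That leaves orange as the color for house 3.
Clue 1: the person who drives a truck is in house 2.
The person who makes tarts is in house 1 (clue 2).
Clue 3: the person who drives a pickup is in house 1.
That leaves mousse as the dessert for house 2.
So: house 1 = tarts/pickup/white, house 2 = mousse/truck/purple, house 3 = donuts/sedan/orange.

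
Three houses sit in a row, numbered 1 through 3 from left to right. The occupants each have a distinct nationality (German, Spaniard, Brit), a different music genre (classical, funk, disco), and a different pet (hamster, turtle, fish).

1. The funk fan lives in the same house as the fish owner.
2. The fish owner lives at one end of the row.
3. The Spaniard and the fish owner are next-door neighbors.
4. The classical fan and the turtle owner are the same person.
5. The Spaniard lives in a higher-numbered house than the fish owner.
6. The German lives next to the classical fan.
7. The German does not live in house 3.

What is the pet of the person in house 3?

The Spaniard is in house 2 (clue 3).
Clue 5 places the fish owner in house 1.
House 3's nationality must be Brit (nothing else left).
The funk fan is in house 1 (clue 1).
From clue 6, the classical fan must be in house 2.
So house 1 gets German for nationality.
House 3's music genre must be disco (nothing else left).
Clue 4 places the turtle owner in house 2.
That leaves hamster as the pet for house 3.
So: house 1 = German/funk/fish, house 2 = Spaniard/classical/turtle, house 3 = Brit/disco/hamster.

hamster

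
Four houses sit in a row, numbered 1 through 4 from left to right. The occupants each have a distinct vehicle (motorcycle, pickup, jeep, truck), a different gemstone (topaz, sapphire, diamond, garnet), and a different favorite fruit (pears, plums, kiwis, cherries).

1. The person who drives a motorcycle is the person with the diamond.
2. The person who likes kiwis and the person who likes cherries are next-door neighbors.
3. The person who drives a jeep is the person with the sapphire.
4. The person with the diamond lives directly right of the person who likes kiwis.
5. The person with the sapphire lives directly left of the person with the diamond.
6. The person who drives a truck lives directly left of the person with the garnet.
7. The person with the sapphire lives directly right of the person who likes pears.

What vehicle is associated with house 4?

The only gemstone still possible for house 1 is topaz.
The person who drives a jeep is narrowed to house 2 or 3; consider each.
Placing it in house 2 leads to a contradiction, so it's in house 3.
By clue 3, the person with the sapphire is in house 3.
The person with the diamond is in house 4 (clue 5).
From clue 7, the person who likes pears must be in house 2.
That leaves garnet as the gemstone for house 2.
House 3 favorite fruit: only kiwis fits.
Clue 2 places the person who likes cherries in house 4.
Clue 6: the person who drives a truck is in house 1.
House 2's vehicle must be pickup (nothing else left).
House 4 vehicle: only motorcycle fits.
That leaves plums as the favorite fruit for house 1.
So: house 1 = truck/topaz/plums, house 2 = pickup/garnet/pears, house 3 = jeep/sapphire/kiwis, house 4 = motorcycle/diamond/cherries.

motorcycle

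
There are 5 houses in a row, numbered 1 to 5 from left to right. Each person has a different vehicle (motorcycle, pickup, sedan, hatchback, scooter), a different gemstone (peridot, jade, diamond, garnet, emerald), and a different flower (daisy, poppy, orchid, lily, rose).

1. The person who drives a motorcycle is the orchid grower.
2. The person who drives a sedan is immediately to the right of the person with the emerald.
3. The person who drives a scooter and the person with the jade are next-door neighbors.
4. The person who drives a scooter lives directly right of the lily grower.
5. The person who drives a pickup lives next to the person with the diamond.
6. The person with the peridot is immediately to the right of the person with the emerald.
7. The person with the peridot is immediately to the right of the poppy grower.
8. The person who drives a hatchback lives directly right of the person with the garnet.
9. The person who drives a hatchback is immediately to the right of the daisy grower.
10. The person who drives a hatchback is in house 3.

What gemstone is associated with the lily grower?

The person who drives a hatchback is in house 3 (clue 10).
Clue 8: the person with the garnet is in house 2.
Clue 9 places the daisy grower in house 2.
The only vehicle still possible for house 1 is motorcycle.
Clue 1: the orchid grower is in house 1.
So house 5 gets rose for flower.
House 2 vehicle: only pickup fits.
So house 1 gets diamond for gemstone.
The person who drives a scooter is narrowed to house 4 or 5; consider each.
Placing it in house 5 leads to a contradiction, so it's in house 4.
Clue 4: the lily grower is in house 3.
House 5 vehicle: only sedan fits.
The only flower still possible for house 4 is poppy.
By clue 2, the person with the emerald is in house 4.
Clue 6: the person with the peridot is in house 5.
House 3's gemstone must be jade (nothing else left).
So: house 1 = motorcycle/diamond/orchid, house 2 = pickup/garnet/daisy, house 3 = hatchback/jade/lily, house 4 = scooter/emerald/poppy, house 5 = sedan/peridot/rose.

jade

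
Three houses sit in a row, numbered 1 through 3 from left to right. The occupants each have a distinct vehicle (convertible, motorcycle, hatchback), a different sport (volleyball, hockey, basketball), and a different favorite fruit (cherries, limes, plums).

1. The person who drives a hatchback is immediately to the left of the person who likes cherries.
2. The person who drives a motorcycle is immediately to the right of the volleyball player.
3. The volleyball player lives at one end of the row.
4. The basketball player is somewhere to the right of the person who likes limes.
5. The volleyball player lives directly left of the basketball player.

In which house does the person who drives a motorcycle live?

2

By clue 3, the volleyball player is in house 1.
From clue 5, the basketball player must be in house 2.
The only sport still possible for house 3 is hockey.
The person who drives a motorcycle is in house 2 (clue 2).
Clue 4 places the person who likes limes in house 1.
The only vehicle still possible for house 1 is hatchback.
House 3 vehicle: only convertible fits.
By clue 1, the person who likes cherries is in house 2.
So house 3 gets plums for favorite fruit.
So: house 1 = hatchback/volleyball/limes, house 2 = motorcycle/basketball/cherries, house 3 = convertible/hockey/plums.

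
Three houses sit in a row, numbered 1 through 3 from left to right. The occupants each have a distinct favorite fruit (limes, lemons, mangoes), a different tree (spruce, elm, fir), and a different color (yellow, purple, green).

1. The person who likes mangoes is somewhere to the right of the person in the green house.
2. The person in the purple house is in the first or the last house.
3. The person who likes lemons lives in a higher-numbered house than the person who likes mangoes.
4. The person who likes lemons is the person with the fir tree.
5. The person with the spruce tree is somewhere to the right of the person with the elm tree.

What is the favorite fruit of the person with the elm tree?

The person who likes lemons is in house 3 (clue 3).
From clue 3, the person who likes mangoes must be in house 2.
Clue 4 places the person with the fir tree in house 3.
House 1's favorite fruit must be limes (nothing else left).
That leaves elm as the tree for house 1.
The only tree still possible for house 2 is spruce.
From clue 1, the person in the green house must be in house 1.
House 2's color must be yellow (nothing else left).
House 3's color must be purple (nothing else left).
So: house 1 = limes/elm/green, house 2 = mangoes/spruce/yellow, house 3 = lemons/fir/purple.

limes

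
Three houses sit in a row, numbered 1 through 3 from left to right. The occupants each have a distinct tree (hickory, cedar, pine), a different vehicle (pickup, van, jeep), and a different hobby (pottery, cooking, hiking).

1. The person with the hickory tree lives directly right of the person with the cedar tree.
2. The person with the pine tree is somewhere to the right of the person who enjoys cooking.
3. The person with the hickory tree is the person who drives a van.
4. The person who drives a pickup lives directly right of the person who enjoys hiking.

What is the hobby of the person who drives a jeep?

cooking

That leaves cedar as the tree for house 1.
House 1 vehicle: only jeep fits.
House 3's hobby must be pottery (nothing else left).
By clue 1, the person with the hickory tree is in house 2.
Clue 3: the person who drives a van is in house 2.
So house 3 gets pine for tree.
That leaves pickup as the vehicle for house 3.
Clue 4: the person who enjoys hiking is in house 2.
The only hobby still possible for house 1 is cooking.
So: house 1 = cedar/jeep/cooking, house 2 = hickory/van/hiking, house 3 = pine/pickup/pottery.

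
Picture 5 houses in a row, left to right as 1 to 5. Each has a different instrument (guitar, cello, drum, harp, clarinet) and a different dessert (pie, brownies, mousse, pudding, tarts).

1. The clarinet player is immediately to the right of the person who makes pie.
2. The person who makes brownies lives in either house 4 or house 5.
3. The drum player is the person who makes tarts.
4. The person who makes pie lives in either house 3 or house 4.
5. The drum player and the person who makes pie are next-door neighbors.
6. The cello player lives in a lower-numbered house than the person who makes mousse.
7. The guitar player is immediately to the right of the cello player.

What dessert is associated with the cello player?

pudding

House 1's dessert must be pudding (nothing else left).
The clarinet player is narrowed to house 4 or 5; consider each.
Placing it in house 4 leads to a contradiction, so it's in house 5.
The person who makes pie is in house 4 (clue 1).
The only dessert still possible for house 5 is brownies.
The person who makes tarts is in house 3 (clue 3).
House 3 instrument: only drum fits.
House 4's instrument must be harp (nothing else left).
House 2's dessert must be mousse (nothing else left).
Clue 6 places the cello player in house 1.
That leaves guitar as the instrument for house 2.
So: house 1 = cello/pudding, house 2 = guitar/mousse, house 3 = drum/tarts, house 4 = harp/pie, house 5 = clarinet/brownies.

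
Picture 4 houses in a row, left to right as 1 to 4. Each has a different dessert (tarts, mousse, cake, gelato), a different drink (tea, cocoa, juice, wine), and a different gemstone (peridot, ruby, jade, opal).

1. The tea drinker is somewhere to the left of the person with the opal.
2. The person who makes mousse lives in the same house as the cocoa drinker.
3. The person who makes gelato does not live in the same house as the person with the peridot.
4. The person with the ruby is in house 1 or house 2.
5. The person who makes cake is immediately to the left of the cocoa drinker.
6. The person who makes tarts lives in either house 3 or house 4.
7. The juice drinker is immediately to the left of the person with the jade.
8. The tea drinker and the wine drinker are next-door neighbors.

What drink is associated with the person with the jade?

The person who makes tarts is narrowed to house 3 or 4; consider each.
Placing it in house 4 leads to a contradiction, so it's in house 3.
By clue 5, the person who makes cake is in house 1.
Clue 5: the cocoa drinker is in house 2.
That leaves wine as the drink for house 4.
Clue 2: the person who makes mousse is in house 2.
From clue 8, the tea drinker must be in house 3.
House 4's dessert must be gelato (nothing else left).
House 1 drink: only juice fits.
From clue 1, the person with the opal must be in house 4.
Clue 7: the person with the jade is in house 2.
The only gemstone still possible for house 3 is peridot.
House 1 gemstone: only ruby fits.
So: house 1 = cake/juice/ruby, house 2 = mousse/cocoa/jade, house 3 = tarts/tea/peridot, house 4 = gelato/wine/opal.

cocoa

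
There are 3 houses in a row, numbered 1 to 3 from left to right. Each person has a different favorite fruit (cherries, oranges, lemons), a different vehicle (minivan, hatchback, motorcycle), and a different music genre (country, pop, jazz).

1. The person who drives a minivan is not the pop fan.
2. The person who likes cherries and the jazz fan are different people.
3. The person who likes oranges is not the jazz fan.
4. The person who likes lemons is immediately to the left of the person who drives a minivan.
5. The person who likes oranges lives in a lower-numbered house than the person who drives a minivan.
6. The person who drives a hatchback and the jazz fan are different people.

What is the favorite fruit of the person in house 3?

That leaves cherries as the favorite fruit for house 3.
The person who likes lemons is narrowed to house 1 or 2; consider each.
Placing it in house 1 leads to a contradiction, so it's in house 2.
The person who drives a minivan is in house 3 (clue 4).
House 1 favorite fruit: only oranges fits.
By clue 3, the jazz fan is in house 2.
From clue 6, the person who drives a hatchback must be in house 1.
So house 2 gets motorcycle for vehicle.
The only music genre still possible for house 3 is country.
House 1 music genre: only pop fits.
So: house 1 = oranges/hatchback/pop, house 2 = lemons/motorcycle/jazz, house 3 = cherries/minivan/country.

cherries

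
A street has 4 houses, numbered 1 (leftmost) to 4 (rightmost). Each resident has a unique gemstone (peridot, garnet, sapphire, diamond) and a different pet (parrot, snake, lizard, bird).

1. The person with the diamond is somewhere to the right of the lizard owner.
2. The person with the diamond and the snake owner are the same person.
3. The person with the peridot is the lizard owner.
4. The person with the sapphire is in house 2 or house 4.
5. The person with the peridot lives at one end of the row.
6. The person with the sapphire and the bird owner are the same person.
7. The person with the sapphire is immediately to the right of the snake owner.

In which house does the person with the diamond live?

3

Clue 5: the person with the peridot is in house 1.
Clue 7 places the person with the sapphire in house 4.
By clue 7, the snake owner is in house 3.
Clue 2: the person with the diamond is in house 3.
Clue 3: the lizard owner is in house 1.
Clue 6: the bird owner is in house 4.
That leaves garnet as the gemstone for house 2.
House 2 pet: only parrot fits.
So: house 1 = peridot/lizard, house 2 = garnet/parrot, house 3 = diamond/snake, house 4 = sapphire/bird.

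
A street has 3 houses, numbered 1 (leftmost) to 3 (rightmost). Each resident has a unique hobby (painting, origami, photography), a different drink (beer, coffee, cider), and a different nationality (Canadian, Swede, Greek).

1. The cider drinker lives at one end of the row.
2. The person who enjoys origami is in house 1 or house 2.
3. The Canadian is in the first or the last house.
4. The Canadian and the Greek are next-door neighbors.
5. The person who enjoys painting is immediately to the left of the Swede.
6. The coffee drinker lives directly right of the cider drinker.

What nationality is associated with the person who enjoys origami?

Clue 4 places the Greek in house 2.
Clue 6 places the coffee drinker in house 2.
From clue 6, the cider drinker must be in house 1.
The only hobby still possible for house 3 is photography.
So house 3 gets beer for drink.
The only nationality still possible for house 1 is Canadian.
So house 3 gets Swede for nationality.
Clue 5: the person who enjoys painting is in house 2.
That leaves origami as the hobby for house 1.
So: house 1 = origami/cider/Canadian, house 2 = painting/coffee/Greek, house 3 = photography/beer/Swede.

Canadian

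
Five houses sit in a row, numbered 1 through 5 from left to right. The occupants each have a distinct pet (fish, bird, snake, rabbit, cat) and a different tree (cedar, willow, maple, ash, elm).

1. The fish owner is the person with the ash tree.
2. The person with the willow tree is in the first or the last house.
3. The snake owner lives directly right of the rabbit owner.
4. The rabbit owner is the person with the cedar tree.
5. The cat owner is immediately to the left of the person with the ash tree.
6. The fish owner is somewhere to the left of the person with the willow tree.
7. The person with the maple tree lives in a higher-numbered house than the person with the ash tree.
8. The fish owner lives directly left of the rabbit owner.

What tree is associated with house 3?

The person with the willow tree is in house 5 (clue 6).
The only tree still possible for house 1 is elm.
So house 2 gets ash for tree.
The fish owner is in house 2 (clue 1).
Clue 5: the cat owner is in house 1.
The rabbit owner is in house 3 (clue 8).
From clue 3, the snake owner must be in house 4.
From clue 4, the person with the cedar tree must be in house 3.
So house 5 gets bird for pet.
House 4 tree: only maple fits.
So: house 1 = cat/elm, house 2 = fish/ash, house 3 = rabbit/cedar, house 4 = snake/maple, house 5 = bird/willow.

cedar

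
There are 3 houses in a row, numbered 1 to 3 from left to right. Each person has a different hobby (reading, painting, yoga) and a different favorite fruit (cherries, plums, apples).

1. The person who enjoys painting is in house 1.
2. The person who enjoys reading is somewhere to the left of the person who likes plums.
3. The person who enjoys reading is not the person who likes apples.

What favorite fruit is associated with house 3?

Clue 1: the person who enjoys painting is in house 1.
The only hobby still possible for house 3 is yoga.
Clue 2 places the person who likes plums in house 3.
So house 2 gets reading for hobby.
The only favorite fruit still possible for house 1 is apples.
That leaves cherries as the favorite fruit for house 2.
So: house 1 = painting/apples, house 2 = reading/cherries, house 3 = yoga/plums.

plums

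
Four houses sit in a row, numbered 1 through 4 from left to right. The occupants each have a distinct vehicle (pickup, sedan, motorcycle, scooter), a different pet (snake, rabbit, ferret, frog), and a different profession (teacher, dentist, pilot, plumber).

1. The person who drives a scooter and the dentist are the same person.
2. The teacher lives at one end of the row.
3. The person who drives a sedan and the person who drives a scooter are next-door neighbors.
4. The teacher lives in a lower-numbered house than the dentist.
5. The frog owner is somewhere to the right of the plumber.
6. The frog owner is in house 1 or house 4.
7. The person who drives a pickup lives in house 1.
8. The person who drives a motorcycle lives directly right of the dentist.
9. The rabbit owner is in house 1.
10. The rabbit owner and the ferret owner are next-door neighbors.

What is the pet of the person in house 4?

The teacher is in house 1 (clue 4).
Clue 6 places the frog owner in house 4.
From clue 7, the person who drives a pickup must be in house 1.
Clue 9 places the rabbit owner in house 1.
From clue 10, the ferret owner must be in house 2.
The only pet still possible for house 3 is snake.
The only profession still possible for house 4 is pilot.
The person who drives a motorcycle is narrowed to house 3 or 4; consider each.
Placing it in house 3 leads to a contradiction, so it's in house 4.
From clue 8, the dentist must be in house 3.
That leaves plumber as the profession for house 2.
The person who drives a scooter is in house 3 (clue 1).
Clue 3: the person who drives a sedan is in house 2.
So: house 1 = pickup/rabbit/teacher, house 2 = sedan/ferret/plumber, house 3 = scooter/snake/dentist, house 4 = motorcycle/frog/pilot.

frog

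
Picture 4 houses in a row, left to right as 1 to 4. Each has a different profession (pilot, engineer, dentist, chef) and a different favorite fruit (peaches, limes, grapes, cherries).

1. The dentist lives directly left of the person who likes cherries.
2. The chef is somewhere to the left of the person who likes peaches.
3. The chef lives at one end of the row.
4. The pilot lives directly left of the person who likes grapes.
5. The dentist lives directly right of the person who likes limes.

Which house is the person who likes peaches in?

By clue 3, the chef is in house 1.
The only profession still possible for house 4 is engineer.
The only favorite fruit still possible for house 1 is limes.
Clue 5 places the dentist in house 2.
That leaves pilot as the profession for house 3.
That leaves peaches as the favorite fruit for house 2.
Clue 1: the person who likes cherries is in house 3.
From clue 4, the person who likes grapes must be in house 4.
So: house 1 = chef/limes, house 2 = dentist/peaches, house 3 = pilot/cherries, house 4 = engineer/grapes.

2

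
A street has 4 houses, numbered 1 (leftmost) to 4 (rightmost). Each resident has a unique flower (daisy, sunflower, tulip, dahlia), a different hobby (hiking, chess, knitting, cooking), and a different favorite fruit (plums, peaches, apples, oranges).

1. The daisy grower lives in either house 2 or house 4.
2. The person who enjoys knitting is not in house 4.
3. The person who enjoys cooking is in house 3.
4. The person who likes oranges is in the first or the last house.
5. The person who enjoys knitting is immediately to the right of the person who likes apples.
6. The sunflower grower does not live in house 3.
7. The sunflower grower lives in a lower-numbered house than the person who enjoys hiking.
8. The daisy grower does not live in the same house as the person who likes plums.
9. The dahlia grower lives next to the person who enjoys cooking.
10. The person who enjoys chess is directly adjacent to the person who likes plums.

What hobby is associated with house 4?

hiking

The person who enjoys cooking is in house 3 (clue 3).
That leaves tulip as the flower for house 3.
The only hobby still possible for house 1 is chess.
So house 4 gets hiking for hobby.
By clue 5, the person who likes apples is in house 1.
From clue 10, the person who likes plums must be in house 2.
That leaves sunflower as the flower for house 1.
House 2's hobby must be knitting (nothing else left).
The only favorite fruit still possible for house 3 is peaches.
House 4's favorite fruit must be oranges (nothing else left).
Clue 8 places the daisy grower in house 4.
House 2 flower: only dahlia fits.
So: house 1 = sunflower/chess/apples, house 2 = dahlia/knitting/plums, house 3 = tulip/cooking/peaches, house 4 = daisy/hiking/oranges.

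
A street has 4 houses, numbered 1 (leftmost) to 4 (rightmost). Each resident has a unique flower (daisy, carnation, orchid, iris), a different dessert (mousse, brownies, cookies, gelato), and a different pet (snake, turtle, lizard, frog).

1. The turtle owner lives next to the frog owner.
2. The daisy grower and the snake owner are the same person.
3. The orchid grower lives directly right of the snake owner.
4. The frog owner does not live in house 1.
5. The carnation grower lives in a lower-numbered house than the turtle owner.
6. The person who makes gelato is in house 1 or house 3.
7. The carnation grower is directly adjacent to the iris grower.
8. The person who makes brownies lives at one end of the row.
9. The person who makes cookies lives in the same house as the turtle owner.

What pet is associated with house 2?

lizard

The person who makes brownies is narrowed to house 1 or 4; consider each.
Placing it in house 4 leads to a contradiction, so it's in house 1.
So house 3 gets gelato for dessert.
From clue 1, the frog owner must be in house 3.
The only flower still possible for house 4 is iris.
By clue 7, the carnation grower is in house 3.
House 1 flower: only daisy fits.
So house 2 gets orchid for flower.
By clue 2, the snake owner is in house 1.
By clue 5, the turtle owner is in house 4.
Clue 9 places the person who makes cookies in house 4.
The only dessert still possible for house 2 is mousse.
So house 2 gets lizard for pet.
So: house 1 = daisy/brownies/snake, house 2 = orchid/mousse/lizard, house 3 = carnation/gelato/frog, house 4 = iris/cookies/turtle.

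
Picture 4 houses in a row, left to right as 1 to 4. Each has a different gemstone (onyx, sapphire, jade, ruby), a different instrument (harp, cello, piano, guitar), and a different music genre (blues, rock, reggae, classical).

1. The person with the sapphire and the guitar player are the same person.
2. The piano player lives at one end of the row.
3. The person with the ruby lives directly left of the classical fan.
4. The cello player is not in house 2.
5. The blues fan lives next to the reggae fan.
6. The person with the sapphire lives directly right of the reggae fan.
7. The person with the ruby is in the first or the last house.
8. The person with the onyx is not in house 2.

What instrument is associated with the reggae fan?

Clue 7: the person with the ruby is in house 1.
From clue 3, the classical fan must be in house 2.
The blues fan is in house 4 (clue 5).
Clue 5: the reggae fan is in house 3.
The person with the sapphire is in house 4 (clue 6).
The only gemstone still possible for house 2 is jade.
So house 3 gets onyx for gemstone.
House 1's music genre must be rock (nothing else left).
From clue 1, the guitar player must be in house 4.
House 2 instrument: only harp fits.
House 3 instrument: only cello fits.
That leaves piano as the instrument for house 1.
So: house 1 = ruby/piano/rock, house 2 = jade/harp/classical, house 3 = onyx/cello/reggae, house 4 = sapphire/guitar/blues.

cello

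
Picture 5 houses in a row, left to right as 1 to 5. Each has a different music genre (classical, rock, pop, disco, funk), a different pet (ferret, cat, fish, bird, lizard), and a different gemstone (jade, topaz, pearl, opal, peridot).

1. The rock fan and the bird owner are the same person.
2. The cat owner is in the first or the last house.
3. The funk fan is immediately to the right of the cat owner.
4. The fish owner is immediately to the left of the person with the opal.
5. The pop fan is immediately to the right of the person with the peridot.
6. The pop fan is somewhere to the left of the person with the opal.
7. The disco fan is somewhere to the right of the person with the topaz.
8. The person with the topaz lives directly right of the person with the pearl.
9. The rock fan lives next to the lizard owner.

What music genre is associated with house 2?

funk

The funk fan is in house 2 (clue 3).
From clue 3, the cat owner must be in house 1.
House 1's music genre must be classical (nothing else left).
The pop fan is narrowed to house 3 or 4; consider each.
Placing it in house 3 leads to a contradiction, so it's in house 4.
Clue 5 places the person with the peridot in house 3.
Clue 6 places the person with the opal in house 5.
From clue 4, the fish owner must be in house 4.
From clue 8, the person with the topaz must be in house 2.
Clue 8: the person with the pearl is in house 1.
House 2's pet must be lizard (nothing else left).
House 4 gemstone: only jade fits.
By clue 9, the rock fan is in house 3.
So house 5 gets disco for music genre.
Clue 1 places the bird owner in house 3.
So house 5 gets ferret for pet.
So: house 1 = classical/cat/pearl, house 2 = funk/lizard/topaz, house 3 = rock/bird/peridot, house 4 = pop/fish/jade, house 5 = disco/ferret/opal.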